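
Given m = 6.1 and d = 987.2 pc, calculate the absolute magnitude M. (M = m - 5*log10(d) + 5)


M = m - 5*log10(d) + 5 = 6.1 - 5*log10(987.2) + 5 = -3.872

-3.872


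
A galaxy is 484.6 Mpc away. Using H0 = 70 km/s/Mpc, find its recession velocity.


v = H0 * d = 70 * 484.6 = 33922.0

33922.0 km/s


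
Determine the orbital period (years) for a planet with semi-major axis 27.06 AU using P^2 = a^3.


P = a^(3/2) = 27.06^1.5 = 140.764

140.764 years


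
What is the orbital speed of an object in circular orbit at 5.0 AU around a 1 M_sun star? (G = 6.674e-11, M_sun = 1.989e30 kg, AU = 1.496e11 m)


v = sqrt(GM/r) = sqrt(6.674e-11 * 1.989e+30 / 7.480e+11) = 13321.7014

13321.7014 m/s


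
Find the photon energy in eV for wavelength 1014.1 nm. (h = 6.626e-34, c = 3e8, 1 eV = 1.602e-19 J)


E = hc/lambda = 6.626e-34 * 3e8 / 1.014e-06 = 1.960e-19 J = 1.2236 eV

1.2236 eV


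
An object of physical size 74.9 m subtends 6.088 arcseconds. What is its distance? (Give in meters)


D = size / theta_rad, theta_rad = 6.088 * pi/(180*3600) = 2.952e-05, D = 2.538e+06

2.538e+06 m


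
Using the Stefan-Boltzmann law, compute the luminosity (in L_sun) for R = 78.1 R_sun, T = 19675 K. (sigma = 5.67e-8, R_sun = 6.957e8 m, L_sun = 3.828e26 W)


R = 78.1 * 6.957e8 m = 5.433417e+10 m. L = 4*pi*R^2*sigma*T^4 = 4*pi*(5.433417e+10)^2 * 5.67e-8 * 19675^4 = 3.152085299e+32 W. L/L_sun = 3.152085299e+32 / 3.828e26 = 823428.7616

823428.7616 L_sun


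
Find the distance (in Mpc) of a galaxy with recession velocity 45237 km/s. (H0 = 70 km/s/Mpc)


d = v / H0 = 45237 / 70 = 646.2429

646.2429 Mpc


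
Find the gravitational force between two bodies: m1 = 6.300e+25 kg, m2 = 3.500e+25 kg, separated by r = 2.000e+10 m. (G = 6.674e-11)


F = G*m1*m2/r^2 = 6.674e-11 * 6.300e+25 * 3.500e+25 / (2.000e+10)^2 = 6.674e-11 * 2.205e+51 / 4.000e+20 = 3.679e+20

3.679e+20 N


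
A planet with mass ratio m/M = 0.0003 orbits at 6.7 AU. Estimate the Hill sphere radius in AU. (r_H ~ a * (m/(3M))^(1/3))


r_H = a * (m/3M)^(1/3) = 6.7 * (0.0003/3)^(1/3) = 0.311

0.311 AU


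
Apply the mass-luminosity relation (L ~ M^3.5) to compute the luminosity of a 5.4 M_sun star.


L/L_sun = (M/M_sun)^3.5 = 5.4^3.5 = 365.9133

365.9133 L_sun


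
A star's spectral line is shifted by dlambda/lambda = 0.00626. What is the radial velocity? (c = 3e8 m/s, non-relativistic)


v = (dlambda/lambda) * c = 0.00626 * 3e8 = 1.878e+06

1.878e+06 m/s


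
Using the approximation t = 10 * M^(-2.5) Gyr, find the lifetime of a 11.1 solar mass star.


t = 10 * M^(-2.5) = 10 * 11.1^(-2.5) = 0.0244

0.0244 Gyr


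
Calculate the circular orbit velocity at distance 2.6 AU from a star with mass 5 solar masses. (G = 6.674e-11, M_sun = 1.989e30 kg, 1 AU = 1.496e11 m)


v = sqrt(GM/r) = sqrt(6.674e-11 * 9.945e+30 / 3.890e+11) = 41308.8423

41308.8423 m/s


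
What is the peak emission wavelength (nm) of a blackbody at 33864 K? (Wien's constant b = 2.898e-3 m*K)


lam_max = b / T = 2.898e-3 / 33864 = 8.558e-08 m = 85.5776 nm

85.5776 nm


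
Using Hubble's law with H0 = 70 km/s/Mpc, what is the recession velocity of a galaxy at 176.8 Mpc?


v = H0 * d = 70 * 176.8 = 12376.0

12376.0 km/s


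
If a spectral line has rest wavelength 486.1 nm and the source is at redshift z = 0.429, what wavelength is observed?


lam_obs = lam_emit * (1 + z) = 486.1 * (1 + 0.429) = 694.6369

694.6369 nm


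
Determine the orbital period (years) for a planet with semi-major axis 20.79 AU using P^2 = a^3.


P = a^(3/2) = 20.79^1.5 = 94.7942

94.7942 years


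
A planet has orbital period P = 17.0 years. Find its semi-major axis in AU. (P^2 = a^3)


a = P^(2/3) = 17.0^(2/3) = 6.6115

6.6115 AU


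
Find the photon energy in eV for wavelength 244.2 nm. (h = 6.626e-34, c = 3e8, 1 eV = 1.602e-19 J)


E = hc/lambda = 6.626e-34 * 3e8 / 2.442e-07 = 8.140e-19 J = 5.0812 eV

5.0812 eV


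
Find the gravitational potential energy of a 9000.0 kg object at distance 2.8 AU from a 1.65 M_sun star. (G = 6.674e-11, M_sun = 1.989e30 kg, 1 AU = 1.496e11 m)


M = 1.65 * 1.989e30 kg = 3.28185e+30 kg; r = 2.8 AU * 1.496e11 m/AU = 4.1888e+11 m. U = -GM*m/r = -(6.674e-11 * 3.28185e+30 * 9000.0) / 4.1888e+11 = -4.706e+12

-4.706e+12 J


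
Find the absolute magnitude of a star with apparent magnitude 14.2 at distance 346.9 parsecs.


M = m - 5*log10(d) + 5 = 14.2 - 5*log10(346.9) + 5 = 6.499

6.499


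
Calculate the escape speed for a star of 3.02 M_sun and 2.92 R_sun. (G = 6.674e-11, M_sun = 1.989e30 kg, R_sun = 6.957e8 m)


M = 3.02 * 1.989e30 kg = 6.00678e+30 kg; R = 2.92 * 6.957e8 m = 2.031444e+09 m. v_esc = sqrt(2GM/R) = sqrt(2 * 6.674e-11 * 6.00678e+30 / 2.031444e+09) = 628241.3745

628241.3745 m/s


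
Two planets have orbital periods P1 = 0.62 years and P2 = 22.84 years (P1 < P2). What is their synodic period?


1/P_syn = |1/P1 - 1/P2| = |1/0.62 - 1/22.84| => P_syn = 0.6373

0.6373 years


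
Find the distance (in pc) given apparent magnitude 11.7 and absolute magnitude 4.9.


d = 10^((m - M + 5)/5) = 10^((11.7 - 4.9 + 5)/5) = 229.0868

229.0868 pc


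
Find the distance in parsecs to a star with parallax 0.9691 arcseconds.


d = 1/p = 1/0.9691 = 1.0319

1.0319 pc


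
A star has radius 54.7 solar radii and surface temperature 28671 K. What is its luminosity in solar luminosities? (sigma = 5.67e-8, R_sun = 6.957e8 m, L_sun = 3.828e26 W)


R = 54.7 * 6.957e8 m = 3.805479e+10 m. L = 4*pi*R^2*sigma*T^4 = 4*pi*(3.805479e+10)^2 * 5.67e-8 * 28671^4 = 6.972410451e+32 W. L/L_sun = 6.972410451e+32 / 3.828e26 = 1.821e+06

1.821e+06 L_sun


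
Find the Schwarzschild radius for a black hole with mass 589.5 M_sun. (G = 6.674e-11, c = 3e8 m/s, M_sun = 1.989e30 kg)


M = 589.5 * 1.989e30 kg = 1.1725155e+33 kg. rs = 2GM/c^2 = 2 * 6.674e-11 * 1.1725155e+33 / (3e8)^2 = 1.739e+06

1.739e+06 m


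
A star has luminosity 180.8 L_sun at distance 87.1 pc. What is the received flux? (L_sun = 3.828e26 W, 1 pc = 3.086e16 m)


F = L / (4*pi*d^2) = 6.921e+28 / (4*pi*(2.688e+18)^2) = 7.623e-10

7.623e-10 W/m^2


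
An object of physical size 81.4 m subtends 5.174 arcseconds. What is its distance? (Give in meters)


D = size / theta_rad, theta_rad = 5.174 * pi/(180*3600) = 2.508e-05, D = 3.245e+06

3.245e+06 m


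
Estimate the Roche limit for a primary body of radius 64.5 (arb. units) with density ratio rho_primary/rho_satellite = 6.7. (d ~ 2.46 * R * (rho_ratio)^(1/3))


d_Roche = 2.46 * 64.5 * 6.7^(1/3) = 299.1253

299.1253


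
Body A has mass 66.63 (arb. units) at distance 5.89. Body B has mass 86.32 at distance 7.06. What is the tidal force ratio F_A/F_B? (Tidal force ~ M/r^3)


Ratio = (M1/r1^3) / (M2/r2^3) = (66.63/5.89^3) / (86.32/7.06^3) = 1.3293

1.3293


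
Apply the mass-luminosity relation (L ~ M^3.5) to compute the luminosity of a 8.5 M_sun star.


L/L_sun = (M/M_sun)^3.5 = 8.5^3.5 = 1790.4667

1790.4667 L_sun


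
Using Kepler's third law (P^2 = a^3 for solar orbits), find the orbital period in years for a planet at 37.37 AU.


P = a^(3/2) = 37.37^1.5 = 228.4466

228.4466 years


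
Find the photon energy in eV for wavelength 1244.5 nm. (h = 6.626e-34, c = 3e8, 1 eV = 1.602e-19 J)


E = hc/lambda = 6.626e-34 * 3e8 / 1.245e-06 = 1.597e-19 J = 0.997 eV

0.997 eV


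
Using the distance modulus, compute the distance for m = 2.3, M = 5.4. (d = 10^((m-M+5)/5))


d = 10^((m - M + 5)/5) = 10^((2.3 - 5.4 + 5)/5) = 2.3988

2.3988 pc


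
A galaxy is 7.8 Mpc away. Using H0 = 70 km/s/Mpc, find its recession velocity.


v = H0 * d = 70 * 7.8 = 546.0

546.0 km/s


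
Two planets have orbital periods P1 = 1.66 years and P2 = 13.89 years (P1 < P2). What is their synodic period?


1/P_syn = |1/P1 - 1/P2| = |1/1.66 - 1/13.89| => P_syn = 1.8853

1.8853 years


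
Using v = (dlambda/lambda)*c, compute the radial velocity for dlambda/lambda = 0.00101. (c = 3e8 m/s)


v = (dlambda/lambda) * c = 0.00101 * 3e8 = 303000.0

303000.0 m/s


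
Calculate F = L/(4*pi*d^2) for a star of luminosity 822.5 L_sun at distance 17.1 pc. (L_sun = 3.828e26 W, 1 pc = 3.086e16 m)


F = L / (4*pi*d^2) = 3.149e+29 / (4*pi*(5.277e+17)^2) = 8.997e-08

8.997e-08 W/m^2


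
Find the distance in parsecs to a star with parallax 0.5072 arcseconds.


d = 1/p = 1/0.5072 = 1.9716

1.9716 pc


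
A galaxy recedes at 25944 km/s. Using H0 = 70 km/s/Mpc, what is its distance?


d = v / H0 = 25944 / 70 = 370.6286

370.6286 Mpc


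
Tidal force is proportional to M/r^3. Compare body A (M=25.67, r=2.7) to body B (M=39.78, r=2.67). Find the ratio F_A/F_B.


Ratio = (M1/r1^3) / (M2/r2^3) = (25.67/2.7^3) / (39.78/2.67^3) = 0.624

0.624


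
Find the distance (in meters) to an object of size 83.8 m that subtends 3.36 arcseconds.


D = size / theta_rad, theta_rad = 3.36 * pi/(180*3600) = 1.629e-05, D = 5.144e+06

5.144e+06 m


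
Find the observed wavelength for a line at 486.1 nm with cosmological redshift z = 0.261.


lam_obs = lam_emit * (1 + z) = 486.1 * (1 + 0.261) = 612.9721

612.9721 nm


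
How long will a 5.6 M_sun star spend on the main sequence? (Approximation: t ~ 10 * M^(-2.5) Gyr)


t = 10 * M^(-2.5) = 10 * 5.6^(-2.5) = 0.1348

0.1348 Gyr


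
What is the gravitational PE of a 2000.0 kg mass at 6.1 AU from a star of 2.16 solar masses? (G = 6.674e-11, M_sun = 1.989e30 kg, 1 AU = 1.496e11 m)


M = 2.16 * 1.989e30 kg = 4.29624e+30 kg; r = 6.1 AU * 1.496e11 m/AU = 9.1256e+11 m. U = -GM*m/r = -(6.674e-11 * 4.29624e+30 * 2000.0) / 9.1256e+11 = -6.284e+11

-6.284e+11 J


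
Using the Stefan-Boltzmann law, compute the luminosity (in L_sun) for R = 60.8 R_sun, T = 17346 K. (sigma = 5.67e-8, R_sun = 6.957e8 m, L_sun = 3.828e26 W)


R = 60.8 * 6.957e8 m = 4.229856e+10 m. L = 4*pi*R^2*sigma*T^4 = 4*pi*(4.229856e+10)^2 * 5.67e-8 * 17346^4 = 1.154094726e+32 W. L/L_sun = 1.154094726e+32 / 3.828e26 = 301487.6505

301487.6505 L_sun


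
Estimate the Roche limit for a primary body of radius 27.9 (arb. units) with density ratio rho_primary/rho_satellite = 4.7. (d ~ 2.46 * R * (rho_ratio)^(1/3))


d_Roche = 2.46 * 27.9 * 4.7^(1/3) = 114.9667

114.9667


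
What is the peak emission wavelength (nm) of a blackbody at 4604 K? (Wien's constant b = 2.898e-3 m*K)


lam_max = b / T = 2.898e-3 / 4604 = 6.295e-07 m = 629.4526 nm

629.4526 nm


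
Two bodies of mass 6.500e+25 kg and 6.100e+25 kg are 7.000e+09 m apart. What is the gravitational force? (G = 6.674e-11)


F = G*m1*m2/r^2 = 6.674e-11 * 6.500e+25 * 6.100e+25 / (7.000e+09)^2 = 6.674e-11 * 3.965e+51 / 4.900e+19 = 5.400e+21

5.400e+21 N


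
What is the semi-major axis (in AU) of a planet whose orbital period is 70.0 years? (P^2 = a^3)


a = P^(2/3) = 70.0^(2/3) = 16.985

16.985 AU


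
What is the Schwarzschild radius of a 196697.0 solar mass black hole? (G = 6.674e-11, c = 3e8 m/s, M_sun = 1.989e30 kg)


M = 196697.0 * 1.989e30 kg = 3.91230333e+35 kg. rs = 2GM/c^2 = 2 * 6.674e-11 * 3.91230333e+35 / (3e8)^2 = 5.802e+08

5.802e+08 m


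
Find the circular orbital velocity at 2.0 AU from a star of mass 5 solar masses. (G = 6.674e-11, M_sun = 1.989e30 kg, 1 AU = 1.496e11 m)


v = sqrt(GM/r) = sqrt(6.674e-11 * 9.945e+30 / 2.992e+11) = 47099.3269

47099.3269 m/s


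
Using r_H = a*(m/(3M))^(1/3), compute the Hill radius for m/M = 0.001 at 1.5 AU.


r_H = a * (m/3M)^(1/3) = 1.5 * (0.001/3)^(1/3) = 0.104

0.104 AU


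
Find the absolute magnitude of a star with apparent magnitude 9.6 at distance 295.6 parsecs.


M = m - 5*log10(d) + 5 = 9.6 - 5*log10(295.6) + 5 = 2.2465

2.2465


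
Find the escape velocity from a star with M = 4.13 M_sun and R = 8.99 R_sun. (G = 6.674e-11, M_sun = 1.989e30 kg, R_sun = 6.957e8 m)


M = 4.13 * 1.989e30 kg = 8.21457e+30 kg; R = 8.99 * 6.957e8 m = 6.254343e+09 m. v_esc = sqrt(2GM/R) = sqrt(2 * 6.674e-11 * 8.21457e+30 / 6.254343e+09) = 418706.4671

418706.4671 m/s


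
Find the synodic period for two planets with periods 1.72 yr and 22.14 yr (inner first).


1/P_syn = |1/P1 - 1/P2| = |1/1.72 - 1/22.14| => P_syn = 1.8649

1.8649 years


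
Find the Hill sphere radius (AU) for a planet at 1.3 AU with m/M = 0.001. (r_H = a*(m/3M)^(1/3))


r_H = a * (m/3M)^(1/3) = 1.3 * (0.001/3)^(1/3) = 0.0901

0.0901 AU


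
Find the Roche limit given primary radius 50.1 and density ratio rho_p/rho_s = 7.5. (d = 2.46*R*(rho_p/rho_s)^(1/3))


d_Roche = 2.46 * 50.1 * 7.5^(1/3) = 241.2459

241.2459


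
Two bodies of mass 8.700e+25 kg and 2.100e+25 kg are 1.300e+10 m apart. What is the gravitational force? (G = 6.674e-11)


F = G*m1*m2/r^2 = 6.674e-11 * 8.700e+25 * 2.100e+25 / (1.300e+10)^2 = 6.674e-11 * 1.827e+51 / 1.690e+20 = 7.215e+20

7.215e+20 N


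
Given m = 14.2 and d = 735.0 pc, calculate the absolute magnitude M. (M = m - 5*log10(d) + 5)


M = m - 5*log10(d) + 5 = 14.2 - 5*log10(735.0) + 5 = 4.8686

4.8686


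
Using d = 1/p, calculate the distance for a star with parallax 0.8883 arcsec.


d = 1/p = 1/0.8883 = 1.1257

1.1257 pc


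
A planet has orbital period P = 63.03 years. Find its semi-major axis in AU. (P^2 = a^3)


a = P^(2/3) = 63.03^(2/3) = 15.8379

15.8379 AU


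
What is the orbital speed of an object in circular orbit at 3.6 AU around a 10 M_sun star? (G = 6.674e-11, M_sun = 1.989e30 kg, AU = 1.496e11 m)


v = sqrt(GM/r) = sqrt(6.674e-11 * 1.989e+31 / 5.386e+11) = 49647.0497

49647.0497 m/s


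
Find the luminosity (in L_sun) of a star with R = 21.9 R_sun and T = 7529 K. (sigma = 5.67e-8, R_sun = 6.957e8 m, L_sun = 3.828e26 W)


R = 21.9 * 6.957e8 m = 1.523583e+10 m. L = 4*pi*R^2*sigma*T^4 = 4*pi*(1.523583e+10)^2 * 5.67e-8 * 7529^4 = 5.31464607e+29 W. L/L_sun = 5.31464607e+29 / 3.828e26 = 1388.361

1388.361 L_sun


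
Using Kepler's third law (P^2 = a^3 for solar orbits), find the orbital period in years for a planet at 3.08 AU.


P = a^(3/2) = 3.08^1.5 = 5.4054

5.4054 years


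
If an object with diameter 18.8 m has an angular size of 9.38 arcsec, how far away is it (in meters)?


D = size / theta_rad, theta_rad = 9.38 * pi/(180*3600) = 4.548e-05, D = 413409.2066

413409.2066 m


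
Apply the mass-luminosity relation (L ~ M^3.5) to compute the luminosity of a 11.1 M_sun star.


L/L_sun = (M/M_sun)^3.5 = 11.1^3.5 = 4556.49

4556.49 L_sun


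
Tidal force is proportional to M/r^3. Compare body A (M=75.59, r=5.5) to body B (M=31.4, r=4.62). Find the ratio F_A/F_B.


Ratio = (M1/r1^3) / (M2/r2^3) = (75.59/5.5^3) / (31.4/4.62^3) = 1.4268

1.4268


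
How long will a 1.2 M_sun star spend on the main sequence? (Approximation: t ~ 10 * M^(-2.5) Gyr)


t = 10 * M^(-2.5) = 10 * 1.2^(-2.5) = 6.3394

6.3394 Gyr


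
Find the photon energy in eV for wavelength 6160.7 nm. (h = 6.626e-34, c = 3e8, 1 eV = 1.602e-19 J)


E = hc/lambda = 6.626e-34 * 3e8 / 6.161e-06 = 3.227e-20 J = 0.2014 eV

0.2014 eV


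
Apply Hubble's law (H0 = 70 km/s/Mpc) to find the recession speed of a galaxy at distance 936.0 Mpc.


v = H0 * d = 70 * 936.0 = 65520.0

65520.0 km/s


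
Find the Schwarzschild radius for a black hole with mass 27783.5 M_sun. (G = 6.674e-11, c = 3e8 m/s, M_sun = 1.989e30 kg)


M = 27783.5 * 1.989e30 kg = 5.52613815e+34 kg. rs = 2GM/c^2 = 2 * 6.674e-11 * 5.52613815e+34 / (3e8)^2 = 8.196e+07

8.196e+07 m


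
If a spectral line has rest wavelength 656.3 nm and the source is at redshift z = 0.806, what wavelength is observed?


lam_obs = lam_emit * (1 + z) = 656.3 * (1 + 0.806) = 1185.2778

1185.2778 nm


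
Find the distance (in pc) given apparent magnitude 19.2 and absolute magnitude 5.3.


d = 10^((m - M + 5)/5) = 10^((19.2 - 5.3 + 5)/5) = 6025.5959

6025.5959 pc


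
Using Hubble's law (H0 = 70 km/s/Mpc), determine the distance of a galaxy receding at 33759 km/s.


d = v / H0 = 33759 / 70 = 482.2714

482.2714 Mpc


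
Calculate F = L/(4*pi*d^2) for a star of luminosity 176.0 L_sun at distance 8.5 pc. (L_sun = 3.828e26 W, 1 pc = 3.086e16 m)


F = L / (4*pi*d^2) = 6.737e+28 / (4*pi*(2.623e+17)^2) = 7.792e-08

7.792e-08 W/m^2


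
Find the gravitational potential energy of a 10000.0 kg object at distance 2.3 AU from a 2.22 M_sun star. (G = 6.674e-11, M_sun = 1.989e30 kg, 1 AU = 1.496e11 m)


M = 2.22 * 1.989e30 kg = 4.41558e+30 kg; r = 2.3 AU * 1.496e11 m/AU = 3.4408e+11 m. U = -GM*m/r = -(6.674e-11 * 4.41558e+30 * 10000.0) / 3.4408e+11 = -8.565e+12

-8.565e+12 J


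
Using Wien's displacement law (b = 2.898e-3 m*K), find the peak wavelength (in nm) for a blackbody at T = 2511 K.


lam_max = b / T = 2.898e-3 / 2511 = 1.154e-06 m = 1154.1219 nm

1154.1219 nm


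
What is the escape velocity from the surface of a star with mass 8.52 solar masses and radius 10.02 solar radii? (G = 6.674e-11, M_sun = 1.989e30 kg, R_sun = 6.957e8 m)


M = 8.52 * 1.989e30 kg = 1.694628e+31 kg; R = 10.02 * 6.957e8 m = 6.970914e+09 m. v_esc = sqrt(2GM/R) = sqrt(2 * 6.674e-11 * 1.694628e+31 / 6.970914e+09) = 569639.9314

569639.9314 m/s


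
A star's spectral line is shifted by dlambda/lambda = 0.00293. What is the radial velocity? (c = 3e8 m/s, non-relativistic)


v = (dlambda/lambda) * c = 0.00293 * 3e8 = 879000.0

879000.0 m/s


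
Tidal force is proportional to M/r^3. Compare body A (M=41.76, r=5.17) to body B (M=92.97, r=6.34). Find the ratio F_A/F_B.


Ratio = (M1/r1^3) / (M2/r2^3) = (41.76/5.17^3) / (92.97/6.34^3) = 0.8283

0.8283


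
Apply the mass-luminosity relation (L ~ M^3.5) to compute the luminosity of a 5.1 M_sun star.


L/L_sun = (M/M_sun)^3.5 = 5.1^3.5 = 299.5681

299.5681 L_sun


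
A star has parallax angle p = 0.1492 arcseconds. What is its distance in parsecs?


d = 1/p = 1/0.1492 = 6.7024

6.7024 pc


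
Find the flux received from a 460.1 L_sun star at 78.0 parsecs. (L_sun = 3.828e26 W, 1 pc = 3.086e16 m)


F = L / (4*pi*d^2) = 1.761e+29 / (4*pi*(2.407e+18)^2) = 2.419e-09

2.419e-09 W/m^2


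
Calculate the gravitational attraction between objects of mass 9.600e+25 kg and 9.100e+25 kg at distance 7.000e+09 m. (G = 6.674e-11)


F = G*m1*m2/r^2 = 6.674e-11 * 9.600e+25 * 9.100e+25 / (7.000e+09)^2 = 6.674e-11 * 8.736e+51 / 4.900e+19 = 1.190e+22

1.190e+22 N


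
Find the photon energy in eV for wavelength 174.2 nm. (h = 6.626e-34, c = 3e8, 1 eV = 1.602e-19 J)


E = hc/lambda = 6.626e-34 * 3e8 / 1.742e-07 = 1.141e-18 J = 7.123 eV

7.123 eV


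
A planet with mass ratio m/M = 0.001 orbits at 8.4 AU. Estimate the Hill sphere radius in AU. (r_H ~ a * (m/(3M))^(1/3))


r_H = a * (m/3M)^(1/3) = 8.4 * (0.001/3)^(1/3) = 0.5824

0.5824 AU


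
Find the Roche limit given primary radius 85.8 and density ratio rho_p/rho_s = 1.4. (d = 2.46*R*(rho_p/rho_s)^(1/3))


d_Roche = 2.46 * 85.8 * 1.4^(1/3) = 236.1194

236.1194


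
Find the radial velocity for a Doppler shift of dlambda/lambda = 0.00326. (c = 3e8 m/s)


v = (dlambda/lambda) * c = 0.00326 * 3e8 = 978000.0

978000.0 m/s


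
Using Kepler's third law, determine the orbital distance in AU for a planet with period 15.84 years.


a = P^(2/3) = 15.84^(2/3) = 6.3072

6.3072 AU


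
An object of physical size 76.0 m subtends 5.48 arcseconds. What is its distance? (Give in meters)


D = size / theta_rad, theta_rad = 5.48 * pi/(180*3600) = 2.657e-05, D = 2.861e+06

2.861e+06 m


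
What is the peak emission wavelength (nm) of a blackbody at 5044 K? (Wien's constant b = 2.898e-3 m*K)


lam_max = b / T = 2.898e-3 / 5044 = 5.745e-07 m = 574.544 nm

574.544 nm


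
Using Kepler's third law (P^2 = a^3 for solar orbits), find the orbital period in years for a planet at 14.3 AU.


P = a^(3/2) = 14.3^1.5 = 54.0759

54.0759 years


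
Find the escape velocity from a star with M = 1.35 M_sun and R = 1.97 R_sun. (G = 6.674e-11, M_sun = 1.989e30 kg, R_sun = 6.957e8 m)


M = 1.35 * 1.989e30 kg = 2.68515e+30 kg; R = 1.97 * 6.957e8 m = 1.370529e+09 m. v_esc = sqrt(2GM/R) = sqrt(2 * 6.674e-11 * 2.68515e+30 / 1.370529e+09) = 511385.3237

511385.3237 m/s


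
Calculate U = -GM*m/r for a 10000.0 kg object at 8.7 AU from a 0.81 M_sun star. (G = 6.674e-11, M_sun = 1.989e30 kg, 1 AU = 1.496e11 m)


M = 0.81 * 1.989e30 kg = 1.61109e+30 kg; r = 8.7 AU * 1.496e11 m/AU = 1.30152e+12 m. U = -GM*m/r = -(6.674e-11 * 1.61109e+30 * 10000.0) / 1.30152e+12 = -8.261e+11

-8.261e+11 J


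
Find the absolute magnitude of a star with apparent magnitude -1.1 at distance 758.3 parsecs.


M = m - 5*log10(d) + 5 = -1.1 - 5*log10(758.3) + 5 = -10.4992

-10.4992


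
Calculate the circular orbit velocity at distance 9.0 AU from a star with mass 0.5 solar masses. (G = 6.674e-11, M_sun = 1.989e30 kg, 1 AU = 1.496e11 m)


v = sqrt(GM/r) = sqrt(6.674e-11 * 9.945e+29 / 1.346e+12) = 7021.1531

7021.1531 m/s


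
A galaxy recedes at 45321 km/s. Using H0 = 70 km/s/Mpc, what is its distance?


d = v / H0 = 45321 / 70 = 647.4429

647.4429 Mpc


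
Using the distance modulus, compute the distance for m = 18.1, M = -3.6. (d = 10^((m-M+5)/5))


d = 10^((m - M + 5)/5) = 10^((18.1 - -3.6 + 5)/5) = 218776.1624

218776.1624 pc


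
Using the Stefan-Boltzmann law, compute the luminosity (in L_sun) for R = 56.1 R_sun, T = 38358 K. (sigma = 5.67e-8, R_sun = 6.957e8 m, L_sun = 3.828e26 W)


R = 56.1 * 6.957e8 m = 3.902877e+10 m. L = 4*pi*R^2*sigma*T^4 = 4*pi*(3.902877e+10)^2 * 5.67e-8 * 38358^4 = 2.349559629e+33 W. L/L_sun = 2.349559629e+33 / 3.828e26 = 6.138e+06

6.138e+06 L_sun


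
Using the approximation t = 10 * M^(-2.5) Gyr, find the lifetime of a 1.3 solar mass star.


t = 10 * M^(-2.5) = 10 * 1.3^(-2.5) = 5.1897

5.1897 Gyr


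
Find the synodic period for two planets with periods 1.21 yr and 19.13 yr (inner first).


1/P_syn = |1/P1 - 1/P2| = |1/1.21 - 1/19.13| => P_syn = 1.2917

1.2917 years


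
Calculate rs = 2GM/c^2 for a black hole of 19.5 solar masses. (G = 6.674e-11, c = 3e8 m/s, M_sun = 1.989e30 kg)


M = 19.5 * 1.989e30 kg = 3.87855e+31 kg. rs = 2GM/c^2 = 2 * 6.674e-11 * 3.87855e+31 / (3e8)^2 = 57523.206

57523.206 m


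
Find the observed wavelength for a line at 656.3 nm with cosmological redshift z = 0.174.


lam_obs = lam_emit * (1 + z) = 656.3 * (1 + 0.174) = 770.4962

770.4962 nm


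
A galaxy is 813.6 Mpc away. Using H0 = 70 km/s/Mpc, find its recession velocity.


v = H0 * d = 70 * 813.6 = 56952.0

56952.0 km/s


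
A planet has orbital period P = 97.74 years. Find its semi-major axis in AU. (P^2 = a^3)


a = P^(2/3) = 97.74^(2/3) = 21.2185

21.2185 AU


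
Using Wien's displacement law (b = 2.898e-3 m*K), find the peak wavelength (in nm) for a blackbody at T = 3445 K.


lam_max = b / T = 2.898e-3 / 3445 = 8.412e-07 m = 841.2192 nm

841.2192 nm


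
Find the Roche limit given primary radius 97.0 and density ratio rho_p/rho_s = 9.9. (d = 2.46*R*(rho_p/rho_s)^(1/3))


d_Roche = 2.46 * 97.0 * 9.9^(1/3) = 512.3718

512.3718


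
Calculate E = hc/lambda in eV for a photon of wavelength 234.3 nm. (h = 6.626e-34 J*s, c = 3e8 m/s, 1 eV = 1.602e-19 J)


E = hc/lambda = 6.626e-34 * 3e8 / 2.343e-07 = 8.484e-19 J = 5.2959 eV

5.2959 eV


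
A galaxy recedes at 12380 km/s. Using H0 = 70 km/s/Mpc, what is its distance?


d = v / H0 = 12380 / 70 = 176.8571

176.8571 Mpc


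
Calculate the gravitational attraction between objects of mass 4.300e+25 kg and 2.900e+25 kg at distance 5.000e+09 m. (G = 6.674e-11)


F = G*m1*m2/r^2 = 6.674e-11 * 4.300e+25 * 2.900e+25 / (5.000e+09)^2 = 6.674e-11 * 1.247e+51 / 2.500e+19 = 3.329e+21

3.329e+21 N


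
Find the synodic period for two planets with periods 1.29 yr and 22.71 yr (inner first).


1/P_syn = |1/P1 - 1/P2| = |1/1.29 - 1/22.71| => P_syn = 1.3677

1.3677 years


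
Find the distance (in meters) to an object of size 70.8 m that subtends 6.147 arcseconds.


D = size / theta_rad, theta_rad = 6.147 * pi/(180*3600) = 2.980e-05, D = 2.376e+06

2.376e+06 m


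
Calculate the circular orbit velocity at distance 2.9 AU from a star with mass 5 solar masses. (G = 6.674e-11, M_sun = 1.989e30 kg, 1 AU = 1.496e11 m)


v = sqrt(GM/r) = sqrt(6.674e-11 * 9.945e+30 / 4.338e+11) = 39113.862

39113.862 m/s


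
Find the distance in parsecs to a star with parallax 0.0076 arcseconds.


d = 1/p = 1/0.0076 = 131.5789

131.5789 pc


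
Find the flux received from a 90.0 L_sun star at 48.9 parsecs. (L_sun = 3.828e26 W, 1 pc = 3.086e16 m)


F = L / (4*pi*d^2) = 3.445e+28 / (4*pi*(1.509e+18)^2) = 1.204e-09

1.204e-09 W/m^2


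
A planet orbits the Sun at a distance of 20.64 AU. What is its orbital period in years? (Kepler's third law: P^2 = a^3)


P = a^(3/2) = 20.64^1.5 = 93.7701

93.7701 years


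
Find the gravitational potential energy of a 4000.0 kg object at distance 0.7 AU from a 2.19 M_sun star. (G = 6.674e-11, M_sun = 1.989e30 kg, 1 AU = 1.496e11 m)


M = 2.19 * 1.989e30 kg = 4.35591e+30 kg; r = 0.7 AU * 1.496e11 m/AU = 1.0472e+11 m. U = -GM*m/r = -(6.674e-11 * 4.35591e+30 * 4000.0) / 1.0472e+11 = -1.110e+13

-1.110e+13 J


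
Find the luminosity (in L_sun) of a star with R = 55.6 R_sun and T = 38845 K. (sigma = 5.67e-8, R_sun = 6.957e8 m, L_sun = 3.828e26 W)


R = 55.6 * 6.957e8 m = 3.868092e+10 m. L = 4*pi*R^2*sigma*T^4 = 4*pi*(3.868092e+10)^2 * 5.67e-8 * 38845^4 = 2.427319897e+33 W. L/L_sun = 2.427319897e+33 / 3.828e26 = 6.341e+06

6.341e+06 L_sun


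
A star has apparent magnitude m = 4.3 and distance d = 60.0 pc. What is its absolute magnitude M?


M = m - 5*log10(d) + 5 = 4.3 - 5*log10(60.0) + 5 = 0.4092

0.4092


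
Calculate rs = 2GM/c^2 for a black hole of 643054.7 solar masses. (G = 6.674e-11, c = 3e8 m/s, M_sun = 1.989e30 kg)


M = 643054.7 * 1.989e30 kg = 1.279035798e+36 kg. rs = 2GM/c^2 = 2 * 6.674e-11 * 1.279035798e+36 / (3e8)^2 = 1.897e+09

1.897e+09 m


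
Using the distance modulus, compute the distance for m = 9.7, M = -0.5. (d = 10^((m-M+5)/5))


d = 10^((m - M + 5)/5) = 10^((9.7 - -0.5 + 5)/5) = 1096.4782

1096.4782 pc


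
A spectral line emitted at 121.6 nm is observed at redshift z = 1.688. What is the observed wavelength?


lam_obs = lam_emit * (1 + z) = 121.6 * (1 + 1.688) = 326.8608

326.8608 nm


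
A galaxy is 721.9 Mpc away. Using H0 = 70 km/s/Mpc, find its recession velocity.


v = H0 * d = 70 * 721.9 = 50533.0

50533.0 km/s


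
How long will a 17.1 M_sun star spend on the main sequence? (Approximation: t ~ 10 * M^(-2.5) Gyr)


t = 10 * M^(-2.5) = 10 * 17.1^(-2.5) = 0.0083

0.0083 Gyr


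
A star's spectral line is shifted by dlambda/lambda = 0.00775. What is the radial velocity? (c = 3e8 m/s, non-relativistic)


v = (dlambda/lambda) * c = 0.00775 * 3e8 = 2.325e+06

2.325e+06 m/s


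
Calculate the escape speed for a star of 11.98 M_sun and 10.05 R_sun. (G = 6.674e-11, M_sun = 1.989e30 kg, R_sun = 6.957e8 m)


M = 11.98 * 1.989e30 kg = 2.382822e+31 kg; R = 10.05 * 6.957e8 m = 6.991785e+09 m. v_esc = sqrt(2GM/R) = sqrt(2 * 6.674e-11 * 2.382822e+31 / 6.991785e+09) = 674465.6977

674465.6977 m/s


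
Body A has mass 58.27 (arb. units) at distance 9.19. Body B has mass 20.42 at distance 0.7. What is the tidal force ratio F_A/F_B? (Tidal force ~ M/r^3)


Ratio = (M1/r1^3) / (M2/r2^3) = (58.27/9.19^3) / (20.42/0.7^3) = 0.0013

0.0013


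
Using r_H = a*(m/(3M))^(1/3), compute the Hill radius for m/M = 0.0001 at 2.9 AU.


r_H = a * (m/3M)^(1/3) = 2.9 * (0.0001/3)^(1/3) = 0.0933

0.0933 AU


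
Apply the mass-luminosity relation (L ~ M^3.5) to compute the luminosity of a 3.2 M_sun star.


L/L_sun = (M/M_sun)^3.5 = 3.2^3.5 = 58.6172

58.6172 L_sun


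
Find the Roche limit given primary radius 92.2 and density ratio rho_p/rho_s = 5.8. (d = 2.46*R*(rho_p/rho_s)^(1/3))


d_Roche = 2.46 * 92.2 * 5.8^(1/3) = 407.5135

407.5135


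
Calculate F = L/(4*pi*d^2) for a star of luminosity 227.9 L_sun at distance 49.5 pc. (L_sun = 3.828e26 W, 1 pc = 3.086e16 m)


F = L / (4*pi*d^2) = 8.724e+28 / (4*pi*(1.528e+18)^2) = 2.975e-09

2.975e-09 W/m^2


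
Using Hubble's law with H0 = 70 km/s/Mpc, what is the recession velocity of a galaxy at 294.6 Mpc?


v = H0 * d = 70 * 294.6 = 20622.0

20622.0 km/s


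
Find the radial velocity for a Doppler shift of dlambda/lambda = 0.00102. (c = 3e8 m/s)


v = (dlambda/lambda) * c = 0.00102 * 3e8 = 306000.0

306000.0 m/s


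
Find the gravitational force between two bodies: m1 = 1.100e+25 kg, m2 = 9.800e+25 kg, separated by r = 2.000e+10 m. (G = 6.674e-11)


F = G*m1*m2/r^2 = 6.674e-11 * 1.100e+25 * 9.800e+25 / (2.000e+10)^2 = 6.674e-11 * 1.078e+51 / 4.000e+20 = 1.799e+20

1.799e+20 N


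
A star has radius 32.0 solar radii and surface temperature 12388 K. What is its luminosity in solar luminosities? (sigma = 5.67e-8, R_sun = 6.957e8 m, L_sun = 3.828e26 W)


R = 32.0 * 6.957e8 m = 2.22624e+10 m. L = 4*pi*R^2*sigma*T^4 = 4*pi*(2.22624e+10)^2 * 5.67e-8 * 12388^4 = 8.316520704e+30 W. L/L_sun = 8.316520704e+30 / 3.828e26 = 21725.4982

21725.4982 L_sun


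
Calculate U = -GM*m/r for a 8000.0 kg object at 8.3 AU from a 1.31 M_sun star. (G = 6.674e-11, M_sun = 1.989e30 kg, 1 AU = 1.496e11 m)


M = 1.31 * 1.989e30 kg = 2.60559e+30 kg; r = 8.3 AU * 1.496e11 m/AU = 1.24168e+12 m. U = -GM*m/r = -(6.674e-11 * 2.60559e+30 * 8000.0) / 1.24168e+12 = -1.120e+12

-1.120e+12 J


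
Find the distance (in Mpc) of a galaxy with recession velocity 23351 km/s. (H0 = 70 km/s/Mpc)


d = v / H0 = 23351 / 70 = 333.5857

333.5857 Mpc


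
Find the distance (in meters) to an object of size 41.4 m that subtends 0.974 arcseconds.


D = size / theta_rad, theta_rad = 0.974 * pi/(180*3600) = 4.722e-06, D = 8.767e+06

8.767e+06 m


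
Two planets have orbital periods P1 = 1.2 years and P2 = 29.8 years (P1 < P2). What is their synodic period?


1/P_syn = |1/P1 - 1/P2| = |1/1.2 - 1/29.8| => P_syn = 1.2503

1.2503 years


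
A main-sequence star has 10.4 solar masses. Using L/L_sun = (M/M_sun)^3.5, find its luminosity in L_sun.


L/L_sun = (M/M_sun)^3.5 = 10.4^3.5 = 3627.5774

3627.5774 L_sun


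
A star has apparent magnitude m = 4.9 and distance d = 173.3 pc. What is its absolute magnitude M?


M = m - 5*log10(d) + 5 = 4.9 - 5*log10(173.3) + 5 = -1.294

-1.294


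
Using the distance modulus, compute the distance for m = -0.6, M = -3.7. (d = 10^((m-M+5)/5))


d = 10^((m - M + 5)/5) = 10^((-0.6 - -3.7 + 5)/5) = 41.6869

41.6869 pc


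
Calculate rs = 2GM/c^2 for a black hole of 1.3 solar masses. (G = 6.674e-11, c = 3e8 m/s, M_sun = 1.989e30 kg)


M = 1.3 * 1.989e30 kg = 2.5857e+30 kg. rs = 2GM/c^2 = 2 * 6.674e-11 * 2.5857e+30 / (3e8)^2 = 3834.8804

3834.8804 m


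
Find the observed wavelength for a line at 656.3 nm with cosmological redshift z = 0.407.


lam_obs = lam_emit * (1 + z) = 656.3 * (1 + 0.407) = 923.4141

923.4141 nm


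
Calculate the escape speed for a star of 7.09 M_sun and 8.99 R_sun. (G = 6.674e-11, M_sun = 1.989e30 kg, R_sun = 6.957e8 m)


M = 7.09 * 1.989e30 kg = 1.410201e+31 kg; R = 8.99 * 6.957e8 m = 6.254343e+09 m. v_esc = sqrt(2GM/R) = sqrt(2 * 6.674e-11 * 1.410201e+31 / 6.254343e+09) = 548602.4725

548602.4725 m/s


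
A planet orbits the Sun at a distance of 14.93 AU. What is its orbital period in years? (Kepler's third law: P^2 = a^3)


P = a^(3/2) = 14.93^1.5 = 57.6886

57.6886 years


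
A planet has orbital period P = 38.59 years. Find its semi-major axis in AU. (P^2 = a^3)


a = P^(2/3) = 38.59^(2/3) = 11.4196

11.4196 AU


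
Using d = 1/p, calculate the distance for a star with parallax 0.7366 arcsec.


d = 1/p = 1/0.7366 = 1.3576

1.3576 pc


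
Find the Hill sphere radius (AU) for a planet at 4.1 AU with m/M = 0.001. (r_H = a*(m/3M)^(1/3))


r_H = a * (m/3M)^(1/3) = 4.1 * (0.001/3)^(1/3) = 0.2843

0.2843 AU


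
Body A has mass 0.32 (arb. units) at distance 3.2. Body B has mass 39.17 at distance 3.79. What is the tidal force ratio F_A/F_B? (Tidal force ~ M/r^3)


Ratio = (M1/r1^3) / (M2/r2^3) = (0.32/3.2^3) / (39.17/3.79^3) = 0.0136

0.0136


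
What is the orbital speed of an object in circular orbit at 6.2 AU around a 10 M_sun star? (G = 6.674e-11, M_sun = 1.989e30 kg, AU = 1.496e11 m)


v = sqrt(GM/r) = sqrt(6.674e-11 * 1.989e+31 / 9.275e+11) = 37831.0897

37831.0897 m/s


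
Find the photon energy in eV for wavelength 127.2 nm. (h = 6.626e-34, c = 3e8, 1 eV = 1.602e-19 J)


E = hc/lambda = 6.626e-34 * 3e8 / 1.272e-07 = 1.563e-18 J = 9.7549 eV

9.7549 eV


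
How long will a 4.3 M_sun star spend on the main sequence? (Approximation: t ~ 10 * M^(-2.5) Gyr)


t = 10 * M^(-2.5) = 10 * 4.3^(-2.5) = 0.2608

0.2608 Gyr


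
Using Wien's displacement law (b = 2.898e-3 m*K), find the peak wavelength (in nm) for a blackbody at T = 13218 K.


lam_max = b / T = 2.898e-3 / 13218 = 2.192e-07 m = 219.2465 nm

219.2465 nm


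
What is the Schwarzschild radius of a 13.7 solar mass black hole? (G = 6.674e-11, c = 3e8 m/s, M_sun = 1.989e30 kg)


M = 13.7 * 1.989e30 kg = 2.72493e+31 kg. rs = 2GM/c^2 = 2 * 6.674e-11 * 2.72493e+31 / (3e8)^2 = 40413.7396

40413.7396 m


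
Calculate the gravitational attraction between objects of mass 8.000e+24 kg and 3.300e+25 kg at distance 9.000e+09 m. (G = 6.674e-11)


F = G*m1*m2/r^2 = 6.674e-11 * 8.000e+24 * 3.300e+25 / (9.000e+09)^2 = 6.674e-11 * 2.640e+50 / 8.100e+19 = 2.175e+20

2.175e+20 N


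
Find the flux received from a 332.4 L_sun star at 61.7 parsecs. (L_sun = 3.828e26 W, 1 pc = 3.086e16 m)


F = L / (4*pi*d^2) = 1.272e+29 / (4*pi*(1.904e+18)^2) = 2.793e-09

2.793e-09 W/m^2


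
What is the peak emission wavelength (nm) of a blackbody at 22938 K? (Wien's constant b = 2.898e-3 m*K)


lam_max = b / T = 2.898e-3 / 22938 = 1.263e-07 m = 126.3406 nm

126.3406 nm


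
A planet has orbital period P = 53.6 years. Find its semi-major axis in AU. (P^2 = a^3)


a = P^(2/3) = 53.6^(2/3) = 14.216

14.216 AU


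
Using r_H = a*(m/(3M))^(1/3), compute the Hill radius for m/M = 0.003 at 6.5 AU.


r_H = a * (m/3M)^(1/3) = 6.5 * (0.003/3)^(1/3) = 0.65

0.65 AU


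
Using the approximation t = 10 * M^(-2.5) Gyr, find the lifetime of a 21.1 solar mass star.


t = 10 * M^(-2.5) = 10 * 21.1^(-2.5) = 0.0049

0.0049 Gyr


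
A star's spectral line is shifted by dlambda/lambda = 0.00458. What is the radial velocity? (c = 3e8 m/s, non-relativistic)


v = (dlambda/lambda) * c = 0.00458 * 3e8 = 1.374e+06

1.374e+06 m/s


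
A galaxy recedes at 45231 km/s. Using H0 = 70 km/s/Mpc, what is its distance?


d = v / H0 = 45231 / 70 = 646.1571

646.1571 Mpc


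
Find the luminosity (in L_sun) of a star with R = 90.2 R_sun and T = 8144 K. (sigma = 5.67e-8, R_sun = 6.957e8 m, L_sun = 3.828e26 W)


R = 90.2 * 6.957e8 m = 6.275214e+10 m. L = 4*pi*R^2*sigma*T^4 = 4*pi*(6.275214e+10)^2 * 5.67e-8 * 8144^4 = 1.234244114e+31 W. L/L_sun = 1.234244114e+31 / 3.828e26 = 32242.5317

32242.5317 L_sun


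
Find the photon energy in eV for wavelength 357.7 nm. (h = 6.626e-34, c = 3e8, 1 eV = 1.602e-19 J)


E = hc/lambda = 6.626e-34 * 3e8 / 3.577e-07 = 5.557e-19 J = 3.4689 eV

3.4689 eV


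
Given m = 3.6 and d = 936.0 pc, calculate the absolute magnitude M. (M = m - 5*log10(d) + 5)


M = m - 5*log10(d) + 5 = 3.6 - 5*log10(936.0) + 5 = -6.2564

-6.2564


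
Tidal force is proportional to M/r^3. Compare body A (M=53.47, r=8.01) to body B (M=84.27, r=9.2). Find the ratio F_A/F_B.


Ratio = (M1/r1^3) / (M2/r2^3) = (53.47/8.01^3) / (84.27/9.2^3) = 0.9614

0.9614


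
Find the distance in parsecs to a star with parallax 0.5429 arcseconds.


d = 1/p = 1/0.5429 = 1.842

1.842 pc


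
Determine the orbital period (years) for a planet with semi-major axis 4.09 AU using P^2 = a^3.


P = a^(3/2) = 4.09^1.5 = 8.2715

8.2715 years


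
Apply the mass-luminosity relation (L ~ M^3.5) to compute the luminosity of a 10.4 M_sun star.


L/L_sun = (M/M_sun)^3.5 = 10.4^3.5 = 3627.5774

3627.5774 L_sun


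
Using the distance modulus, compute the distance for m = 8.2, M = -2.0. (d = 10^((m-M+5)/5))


d = 10^((m - M + 5)/5) = 10^((8.2 - -2.0 + 5)/5) = 1096.4782

1096.4782 pc


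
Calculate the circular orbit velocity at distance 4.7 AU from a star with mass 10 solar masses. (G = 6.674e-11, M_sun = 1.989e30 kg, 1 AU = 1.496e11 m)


v = sqrt(GM/r) = sqrt(6.674e-11 * 1.989e+31 / 7.031e+11) = 43450.5989

43450.5989 m/s


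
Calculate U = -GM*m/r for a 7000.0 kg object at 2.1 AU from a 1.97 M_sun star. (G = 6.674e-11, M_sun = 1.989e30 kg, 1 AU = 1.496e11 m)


M = 1.97 * 1.989e30 kg = 3.91833e+30 kg; r = 2.1 AU * 1.496e11 m/AU = 3.1416e+11 m. U = -GM*m/r = -(6.674e-11 * 3.91833e+30 * 7000.0) / 3.1416e+11 = -5.827e+12

-5.827e+12 J


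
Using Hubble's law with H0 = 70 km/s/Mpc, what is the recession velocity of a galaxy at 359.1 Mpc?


v = H0 * d = 70 * 359.1 = 25137.0

25137.0 km/s


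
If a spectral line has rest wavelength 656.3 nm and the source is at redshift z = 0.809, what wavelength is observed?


lam_obs = lam_emit * (1 + z) = 656.3 * (1 + 0.809) = 1187.2467

1187.2467 nm


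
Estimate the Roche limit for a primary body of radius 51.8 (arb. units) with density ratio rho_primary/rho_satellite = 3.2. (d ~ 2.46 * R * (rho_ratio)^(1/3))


d_Roche = 2.46 * 51.8 * 3.2^(1/3) = 187.7795

187.7795


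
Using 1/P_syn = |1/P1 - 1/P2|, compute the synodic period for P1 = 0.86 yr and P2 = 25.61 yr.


1/P_syn = |1/P1 - 1/P2| = |1/0.86 - 1/25.61| => P_syn = 0.8899

0.8899 years


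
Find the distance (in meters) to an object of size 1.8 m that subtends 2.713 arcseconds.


D = size / theta_rad, theta_rad = 2.713 * pi/(180*3600) = 1.315e-05, D = 136850.9588

136850.9588 m


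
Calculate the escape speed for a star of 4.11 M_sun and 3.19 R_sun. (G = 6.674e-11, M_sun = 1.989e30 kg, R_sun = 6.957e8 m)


M = 4.11 * 1.989e30 kg = 8.17479e+30 kg; R = 3.19 * 6.957e8 m = 2.219283e+09 m. v_esc = sqrt(2GM/R) = sqrt(2 * 6.674e-11 * 8.17479e+30 / 2.219283e+09) = 701197.0144

701197.0144 m/s


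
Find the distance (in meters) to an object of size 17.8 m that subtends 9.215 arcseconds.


D = size / theta_rad, theta_rad = 9.215 * pi/(180*3600) = 4.468e-05, D = 398427.9491

398427.9491 m


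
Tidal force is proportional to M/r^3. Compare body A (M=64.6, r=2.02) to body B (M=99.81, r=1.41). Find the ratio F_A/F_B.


Ratio = (M1/r1^3) / (M2/r2^3) = (64.6/2.02^3) / (99.81/1.41^3) = 0.2201

0.2201


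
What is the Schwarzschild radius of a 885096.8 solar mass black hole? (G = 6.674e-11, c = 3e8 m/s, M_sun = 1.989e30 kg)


M = 885096.8 * 1.989e30 kg = 1.760457535e+36 kg. rs = 2GM/c^2 = 2 * 6.674e-11 * 1.760457535e+36 / (3e8)^2 = 2.611e+09

2.611e+09 m


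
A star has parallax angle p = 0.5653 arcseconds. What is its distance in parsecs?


d = 1/p = 1/0.5653 = 1.769

1.769 pc


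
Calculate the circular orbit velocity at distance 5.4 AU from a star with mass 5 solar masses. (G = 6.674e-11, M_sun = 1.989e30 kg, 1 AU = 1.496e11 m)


v = sqrt(GM/r) = sqrt(6.674e-11 * 9.945e+30 / 8.078e+11) = 28663.7375

28663.7375 m/s


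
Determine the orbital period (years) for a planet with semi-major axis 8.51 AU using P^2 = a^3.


P = a^(3/2) = 8.51^1.5 = 24.8253

24.8253 years


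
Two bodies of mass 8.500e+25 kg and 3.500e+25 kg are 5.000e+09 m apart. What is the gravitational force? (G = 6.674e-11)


F = G*m1*m2/r^2 = 6.674e-11 * 8.500e+25 * 3.500e+25 / (5.000e+09)^2 = 6.674e-11 * 2.975e+51 / 2.500e+19 = 7.942e+21

7.942e+21 N


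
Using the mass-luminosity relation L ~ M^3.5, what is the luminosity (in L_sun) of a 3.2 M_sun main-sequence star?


L/L_sun = (M/M_sun)^3.5 = 3.2^3.5 = 58.6172

58.6172 L_sun
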